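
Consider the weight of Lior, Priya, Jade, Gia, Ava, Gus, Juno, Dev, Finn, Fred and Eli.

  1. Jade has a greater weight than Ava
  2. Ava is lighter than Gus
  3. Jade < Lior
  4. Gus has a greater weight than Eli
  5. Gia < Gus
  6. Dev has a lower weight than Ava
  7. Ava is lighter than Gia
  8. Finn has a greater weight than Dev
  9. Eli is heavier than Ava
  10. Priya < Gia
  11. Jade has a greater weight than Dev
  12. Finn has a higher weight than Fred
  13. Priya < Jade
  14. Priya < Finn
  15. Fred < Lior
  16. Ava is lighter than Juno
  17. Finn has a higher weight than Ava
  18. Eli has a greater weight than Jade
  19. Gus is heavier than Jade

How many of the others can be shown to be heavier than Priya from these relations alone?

The elements the relations force above Priya are Jade, Gia, Finn, Eli, Lior, Gus — no chain reaches any other.
That is 6.

6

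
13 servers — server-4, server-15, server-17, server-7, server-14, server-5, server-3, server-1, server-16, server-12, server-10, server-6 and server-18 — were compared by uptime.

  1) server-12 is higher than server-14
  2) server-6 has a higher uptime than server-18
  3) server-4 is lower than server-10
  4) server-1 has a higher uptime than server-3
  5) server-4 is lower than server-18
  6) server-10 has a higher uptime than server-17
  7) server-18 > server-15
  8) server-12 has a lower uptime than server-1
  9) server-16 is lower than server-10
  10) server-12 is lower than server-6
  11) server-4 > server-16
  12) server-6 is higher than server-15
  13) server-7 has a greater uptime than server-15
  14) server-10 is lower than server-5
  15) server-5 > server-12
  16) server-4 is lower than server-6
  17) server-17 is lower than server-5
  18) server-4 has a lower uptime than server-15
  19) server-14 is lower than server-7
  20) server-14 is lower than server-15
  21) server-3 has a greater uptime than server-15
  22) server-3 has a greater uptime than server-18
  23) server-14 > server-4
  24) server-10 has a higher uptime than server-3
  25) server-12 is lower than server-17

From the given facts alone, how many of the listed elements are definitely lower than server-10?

8

Directly below server-10: server-16, server-4, server-17, server-3.
One step further: server-12, server-15, server-18 (7 so far).
One step further: server-14 (8 so far).
No other element is forced below server-10 by the given relations, so the count is 8.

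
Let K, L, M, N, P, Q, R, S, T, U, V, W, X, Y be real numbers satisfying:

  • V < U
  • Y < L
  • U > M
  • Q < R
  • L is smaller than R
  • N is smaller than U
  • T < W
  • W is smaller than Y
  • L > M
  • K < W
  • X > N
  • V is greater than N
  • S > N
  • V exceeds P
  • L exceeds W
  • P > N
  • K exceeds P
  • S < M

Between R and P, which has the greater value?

R

Link the given pairs in sequence: P < K; K < W; W < Y; Y < L; L < R.
Chaining these gives P < K < W < Y < L < R.
So P < R; R is the larger of the two.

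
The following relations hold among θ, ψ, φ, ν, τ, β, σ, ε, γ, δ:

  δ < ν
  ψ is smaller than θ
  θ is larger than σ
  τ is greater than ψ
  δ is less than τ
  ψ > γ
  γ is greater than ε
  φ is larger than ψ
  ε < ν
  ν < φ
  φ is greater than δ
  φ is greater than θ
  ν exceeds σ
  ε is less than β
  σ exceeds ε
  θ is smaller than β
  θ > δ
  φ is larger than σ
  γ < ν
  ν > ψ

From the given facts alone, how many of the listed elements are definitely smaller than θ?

5

The elements the relations force below θ are ε, δ, γ, σ, ψ — no chain reaches any other.
That is 5.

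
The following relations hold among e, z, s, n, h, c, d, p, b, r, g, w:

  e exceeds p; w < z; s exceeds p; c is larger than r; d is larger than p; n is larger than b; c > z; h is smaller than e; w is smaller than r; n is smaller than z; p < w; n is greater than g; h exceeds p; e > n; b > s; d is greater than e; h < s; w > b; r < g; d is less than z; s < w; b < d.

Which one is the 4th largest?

e

Chaining the given pairs: p < h < s < b < w < r < g < n < e < d < z < c.
Counting 4 from the largest end gives e.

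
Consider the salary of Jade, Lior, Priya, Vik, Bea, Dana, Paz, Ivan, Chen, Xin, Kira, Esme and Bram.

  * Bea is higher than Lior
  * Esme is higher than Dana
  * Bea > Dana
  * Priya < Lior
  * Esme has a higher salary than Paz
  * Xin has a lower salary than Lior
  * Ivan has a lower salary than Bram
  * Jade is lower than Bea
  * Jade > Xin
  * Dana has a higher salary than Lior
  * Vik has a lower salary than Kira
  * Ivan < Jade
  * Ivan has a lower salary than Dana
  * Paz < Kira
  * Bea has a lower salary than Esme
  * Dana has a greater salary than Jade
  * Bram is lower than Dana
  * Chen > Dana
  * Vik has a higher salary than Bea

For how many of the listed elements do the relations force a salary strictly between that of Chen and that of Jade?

The relations place Jade below Chen. An element lies strictly between them when it is forced above Jade and also forced below Chen.
Above Jade: {Dana, Bea, Vik, Esme, Kira}. Below Chen: {Xin, Ivan, Priya, Lior, Bram, Dana}.
Intersection: {Dana} — 1.

1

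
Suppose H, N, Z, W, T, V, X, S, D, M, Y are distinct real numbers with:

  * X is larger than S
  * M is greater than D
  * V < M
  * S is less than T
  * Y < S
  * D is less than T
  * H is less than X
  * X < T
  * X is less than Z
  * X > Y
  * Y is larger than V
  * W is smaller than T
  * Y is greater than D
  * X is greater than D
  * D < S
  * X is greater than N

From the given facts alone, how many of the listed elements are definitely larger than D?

6

From D the given relations immediately reach Y, M, S, X, T.
From those, Z — 6 in total.
Nothing else is reachable above D; 6 in all.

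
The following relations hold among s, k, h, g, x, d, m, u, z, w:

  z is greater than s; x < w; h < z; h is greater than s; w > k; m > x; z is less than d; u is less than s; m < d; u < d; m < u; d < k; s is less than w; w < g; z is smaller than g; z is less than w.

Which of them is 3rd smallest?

u

Piecing the relations together gives one ordering: x < m < u < s < h < z < d < k < w < g.
Counting 3 from the smallest end gives u.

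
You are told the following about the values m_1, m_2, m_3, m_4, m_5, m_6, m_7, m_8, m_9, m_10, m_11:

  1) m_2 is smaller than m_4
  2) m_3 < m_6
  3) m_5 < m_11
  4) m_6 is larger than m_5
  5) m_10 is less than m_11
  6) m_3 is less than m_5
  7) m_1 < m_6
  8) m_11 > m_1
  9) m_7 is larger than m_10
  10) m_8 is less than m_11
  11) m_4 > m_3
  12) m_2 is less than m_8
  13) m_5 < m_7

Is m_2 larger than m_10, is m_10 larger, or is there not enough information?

Following every chain through m_10: above m_10 we get m_11, m_7.
m_2 is not reached, and no chain runs the other way from m_2 to m_10.
So the given relations leave the order of m_10 and m_2 undetermined.

undetermined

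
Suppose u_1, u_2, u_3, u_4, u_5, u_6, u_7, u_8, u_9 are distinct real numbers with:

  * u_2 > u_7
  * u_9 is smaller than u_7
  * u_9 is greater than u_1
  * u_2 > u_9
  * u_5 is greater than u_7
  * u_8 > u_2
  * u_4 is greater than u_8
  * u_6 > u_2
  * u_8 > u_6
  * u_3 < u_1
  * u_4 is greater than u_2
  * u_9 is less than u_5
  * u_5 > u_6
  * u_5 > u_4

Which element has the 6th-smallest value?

u_6

The consecutive relations fix a unique order: u_3 < u_1 < u_9 < u_7 < u_2 < u_6 < u_8 < u_4 < u_5.
Counting 6 from the smallest end gives u_6.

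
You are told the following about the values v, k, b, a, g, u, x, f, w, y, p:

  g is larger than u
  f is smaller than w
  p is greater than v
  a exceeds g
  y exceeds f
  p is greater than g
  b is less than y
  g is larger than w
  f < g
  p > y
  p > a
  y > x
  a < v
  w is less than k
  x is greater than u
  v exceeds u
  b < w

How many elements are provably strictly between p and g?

2

The relations place g below p. An element lies strictly between them when it is forced above g and also forced below p.
Above g: {a, v}. Below p: {u, f, x, b, y, w, a, v}.
Intersection: {a, v} — 2.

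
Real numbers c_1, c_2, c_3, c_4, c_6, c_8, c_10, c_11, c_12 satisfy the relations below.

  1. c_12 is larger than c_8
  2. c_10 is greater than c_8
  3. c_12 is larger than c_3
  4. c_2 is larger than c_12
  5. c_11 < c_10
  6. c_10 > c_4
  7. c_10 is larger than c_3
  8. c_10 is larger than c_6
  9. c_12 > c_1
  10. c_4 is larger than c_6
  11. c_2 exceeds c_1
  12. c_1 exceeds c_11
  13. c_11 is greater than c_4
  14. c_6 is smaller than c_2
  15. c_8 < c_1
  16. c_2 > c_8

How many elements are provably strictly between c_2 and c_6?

Chaining upward from c_6 reaches: c_4, c_11, c_1, c_12, c_10.
Chaining downward from c_2 reaches: c_3, c_8, c_4, c_11, c_1, c_12.
Strictly between c_6 and c_2 are those in both lists: c_4, c_11, c_1, c_12 — 4 elements.

4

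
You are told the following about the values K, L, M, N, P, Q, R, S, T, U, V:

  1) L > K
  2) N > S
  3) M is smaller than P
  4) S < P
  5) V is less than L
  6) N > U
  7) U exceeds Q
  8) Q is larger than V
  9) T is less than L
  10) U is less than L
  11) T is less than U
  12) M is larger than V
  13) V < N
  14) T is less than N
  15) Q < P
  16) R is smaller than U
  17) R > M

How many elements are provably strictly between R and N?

1

The relations place R below N. An element lies strictly between them when it is forced above R and also forced below N.
Above R: {U, L}. Below N: {V, Q, M, S, T, U}.
Intersection: {U} — 1.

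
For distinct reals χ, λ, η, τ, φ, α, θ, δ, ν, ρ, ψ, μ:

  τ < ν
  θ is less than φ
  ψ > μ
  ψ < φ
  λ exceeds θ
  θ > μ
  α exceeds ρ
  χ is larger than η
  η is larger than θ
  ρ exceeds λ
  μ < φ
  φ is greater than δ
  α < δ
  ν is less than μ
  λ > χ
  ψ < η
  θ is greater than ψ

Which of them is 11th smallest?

δ

The consecutive relations fix a unique order: τ < ν < μ < ψ < θ < η < χ < λ < ρ < α < δ < φ.
Counting 11 from the smallest end gives δ.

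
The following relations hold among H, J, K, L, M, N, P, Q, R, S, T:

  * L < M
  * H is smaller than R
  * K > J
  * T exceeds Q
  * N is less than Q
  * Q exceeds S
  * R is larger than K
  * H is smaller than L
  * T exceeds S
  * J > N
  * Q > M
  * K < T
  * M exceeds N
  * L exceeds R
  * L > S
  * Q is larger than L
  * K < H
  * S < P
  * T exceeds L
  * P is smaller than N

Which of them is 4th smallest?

J

Chaining the given pairs: S < P < N < J < K < H < R < L < M < Q < T.
Counting 4 from the smallest end gives J.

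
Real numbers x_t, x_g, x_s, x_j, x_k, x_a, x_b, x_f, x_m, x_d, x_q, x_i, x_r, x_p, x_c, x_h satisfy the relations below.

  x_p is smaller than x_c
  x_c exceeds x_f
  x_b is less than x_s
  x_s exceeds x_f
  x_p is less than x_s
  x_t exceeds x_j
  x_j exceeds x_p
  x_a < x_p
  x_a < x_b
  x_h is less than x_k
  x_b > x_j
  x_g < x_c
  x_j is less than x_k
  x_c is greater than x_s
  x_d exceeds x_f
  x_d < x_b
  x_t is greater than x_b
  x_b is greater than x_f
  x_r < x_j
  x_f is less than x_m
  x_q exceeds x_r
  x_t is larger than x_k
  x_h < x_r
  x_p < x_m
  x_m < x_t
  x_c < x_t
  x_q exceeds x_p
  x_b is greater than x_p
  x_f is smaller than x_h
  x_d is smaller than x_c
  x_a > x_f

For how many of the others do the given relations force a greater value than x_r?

Directly above x_r: x_j, x_q.
One step further: x_b, x_k, x_t (5 so far).
One step further: x_s (6 so far).
One step further: x_c (7 so far).
No other element is forced above x_r by the given relations, so the count is 7.

7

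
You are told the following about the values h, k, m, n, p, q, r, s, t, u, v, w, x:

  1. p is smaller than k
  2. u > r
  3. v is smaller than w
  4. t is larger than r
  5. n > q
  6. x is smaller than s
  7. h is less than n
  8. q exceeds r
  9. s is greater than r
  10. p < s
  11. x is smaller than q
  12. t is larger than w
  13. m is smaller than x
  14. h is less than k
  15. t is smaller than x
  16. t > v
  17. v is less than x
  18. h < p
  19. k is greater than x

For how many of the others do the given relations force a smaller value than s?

8

From s the given relations immediately reach r, p, x.
From those, v, m, h, t — 7 in total.
From those, w — 8 in total.
No other element is forced below s by the given relations, so the count is 8.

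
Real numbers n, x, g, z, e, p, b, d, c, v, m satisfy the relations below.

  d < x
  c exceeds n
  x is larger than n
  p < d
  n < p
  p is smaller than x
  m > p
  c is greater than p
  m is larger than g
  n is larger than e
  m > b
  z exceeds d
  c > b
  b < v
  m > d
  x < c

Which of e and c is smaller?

e < n and n < p give e < p.
With p < d: e < n < p < d.
With d < x: e < n < p < d < x.
Then x < c extends the chain to c.
So e < c; e is the smaller of the two.

e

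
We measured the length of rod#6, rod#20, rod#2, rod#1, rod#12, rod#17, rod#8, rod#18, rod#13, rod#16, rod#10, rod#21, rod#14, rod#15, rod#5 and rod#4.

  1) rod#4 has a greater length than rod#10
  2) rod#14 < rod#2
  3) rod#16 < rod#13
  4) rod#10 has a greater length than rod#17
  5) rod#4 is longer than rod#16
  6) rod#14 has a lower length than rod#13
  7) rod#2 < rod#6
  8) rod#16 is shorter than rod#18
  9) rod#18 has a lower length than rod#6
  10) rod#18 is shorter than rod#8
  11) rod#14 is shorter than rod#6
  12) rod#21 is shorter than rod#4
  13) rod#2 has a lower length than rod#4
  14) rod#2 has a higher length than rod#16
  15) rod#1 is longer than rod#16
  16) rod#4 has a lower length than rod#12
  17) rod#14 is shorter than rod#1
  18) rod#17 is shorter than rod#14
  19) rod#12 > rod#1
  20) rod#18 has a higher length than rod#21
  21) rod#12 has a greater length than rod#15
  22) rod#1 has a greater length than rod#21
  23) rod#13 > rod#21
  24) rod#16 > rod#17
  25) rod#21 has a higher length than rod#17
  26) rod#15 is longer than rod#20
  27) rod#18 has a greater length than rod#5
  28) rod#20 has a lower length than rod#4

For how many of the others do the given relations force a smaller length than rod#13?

The elements the relations force below rod#13 are rod#17, rod#21, rod#16, rod#14 — no chain reaches any other.
That is 4.

4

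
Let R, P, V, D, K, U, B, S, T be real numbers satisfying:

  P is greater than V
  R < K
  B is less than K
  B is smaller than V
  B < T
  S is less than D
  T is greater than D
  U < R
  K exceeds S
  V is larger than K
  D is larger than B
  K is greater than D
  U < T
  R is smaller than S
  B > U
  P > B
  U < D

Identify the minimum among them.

R is not least since U < R; B is not least since U < B; S is not least since R < S; D is not least since B < D; K is not least since R < K; T is not least since D < T; V is not least since B < V; P is not least since V < P.
Only U has nothing below it, so U is the minimum.

U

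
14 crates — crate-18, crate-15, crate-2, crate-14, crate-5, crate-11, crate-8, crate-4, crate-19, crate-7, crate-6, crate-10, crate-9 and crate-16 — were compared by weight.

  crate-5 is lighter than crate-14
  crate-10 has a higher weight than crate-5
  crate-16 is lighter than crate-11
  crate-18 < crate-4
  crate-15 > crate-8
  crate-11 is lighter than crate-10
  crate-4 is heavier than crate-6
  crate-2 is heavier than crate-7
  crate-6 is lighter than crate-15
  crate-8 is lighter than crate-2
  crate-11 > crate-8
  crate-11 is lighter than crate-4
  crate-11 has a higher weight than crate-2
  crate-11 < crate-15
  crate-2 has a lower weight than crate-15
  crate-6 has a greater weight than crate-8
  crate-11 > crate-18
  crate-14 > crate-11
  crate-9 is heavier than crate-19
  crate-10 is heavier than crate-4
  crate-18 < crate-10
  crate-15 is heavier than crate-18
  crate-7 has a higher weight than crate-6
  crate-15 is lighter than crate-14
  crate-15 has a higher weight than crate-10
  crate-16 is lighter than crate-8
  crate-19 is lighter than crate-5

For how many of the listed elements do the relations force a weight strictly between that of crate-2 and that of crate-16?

The relations place crate-16 below crate-2. An element lies strictly between them when it is forced above crate-16 and also forced below crate-2.
Above crate-16: {crate-8, crate-6, crate-7, crate-11, crate-4, crate-10, crate-15, crate-14}. Below crate-2: {crate-8, crate-6, crate-7}.
Intersection: {crate-8, crate-6, crate-7} — 3.

3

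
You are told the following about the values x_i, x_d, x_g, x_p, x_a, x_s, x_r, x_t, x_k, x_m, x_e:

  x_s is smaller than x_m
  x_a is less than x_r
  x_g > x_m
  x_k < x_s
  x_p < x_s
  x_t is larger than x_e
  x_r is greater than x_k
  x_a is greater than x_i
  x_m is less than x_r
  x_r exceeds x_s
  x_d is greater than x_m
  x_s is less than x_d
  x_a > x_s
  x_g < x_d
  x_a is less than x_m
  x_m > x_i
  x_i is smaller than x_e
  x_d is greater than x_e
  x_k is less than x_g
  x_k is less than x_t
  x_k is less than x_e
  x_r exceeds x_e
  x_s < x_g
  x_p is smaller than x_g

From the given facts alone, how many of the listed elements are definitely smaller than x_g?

6

From x_g the given relations immediately reach x_k, x_p, x_s, x_m.
From those, x_i, x_a — 6 in total.
Nothing else is reachable below x_g; 6 in all.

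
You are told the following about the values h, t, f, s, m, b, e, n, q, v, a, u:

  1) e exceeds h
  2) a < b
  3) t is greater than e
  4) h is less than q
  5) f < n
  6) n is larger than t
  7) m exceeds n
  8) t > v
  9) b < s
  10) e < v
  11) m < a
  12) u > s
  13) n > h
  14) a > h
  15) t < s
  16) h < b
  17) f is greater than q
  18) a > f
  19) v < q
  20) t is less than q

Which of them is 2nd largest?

s

Chaining the given pairs: h < e < v < t < q < f < n < m < a < b < s < u.
The 2nd largest is s.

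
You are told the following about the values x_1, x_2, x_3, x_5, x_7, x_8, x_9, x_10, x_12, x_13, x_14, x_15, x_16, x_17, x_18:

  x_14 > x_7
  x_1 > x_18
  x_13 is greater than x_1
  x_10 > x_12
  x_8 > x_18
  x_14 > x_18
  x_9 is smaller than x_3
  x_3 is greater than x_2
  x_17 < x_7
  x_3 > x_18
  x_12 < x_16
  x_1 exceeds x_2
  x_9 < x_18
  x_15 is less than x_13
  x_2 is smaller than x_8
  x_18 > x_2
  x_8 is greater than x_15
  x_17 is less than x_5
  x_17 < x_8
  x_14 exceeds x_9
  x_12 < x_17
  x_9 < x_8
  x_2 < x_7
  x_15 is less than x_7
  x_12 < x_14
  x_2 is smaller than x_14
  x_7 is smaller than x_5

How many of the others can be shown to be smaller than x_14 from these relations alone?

7

From x_14 the given relations immediately reach x_12, x_9, x_2, x_18, x_7.
From those, x_15, x_17 — 7 in total.
No other element is forced below x_14 by the given relations, so the count is 7.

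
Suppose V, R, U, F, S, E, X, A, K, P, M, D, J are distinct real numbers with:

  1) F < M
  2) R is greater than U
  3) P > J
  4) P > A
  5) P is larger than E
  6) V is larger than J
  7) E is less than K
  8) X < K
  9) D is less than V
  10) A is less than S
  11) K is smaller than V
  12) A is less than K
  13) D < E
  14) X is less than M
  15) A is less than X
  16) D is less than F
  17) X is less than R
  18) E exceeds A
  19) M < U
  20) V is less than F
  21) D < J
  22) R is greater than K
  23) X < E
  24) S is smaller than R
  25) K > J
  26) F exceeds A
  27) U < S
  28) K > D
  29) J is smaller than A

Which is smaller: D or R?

D

D < J and J < A give D < A.
With A < X: D < J < A < X.
With X < E: D < J < A < X < E.
With E < K: D < J < A < X < E < K.
Then K < V extends the chain to V.
Then V < F extends the chain to F.
Then F < M extends the chain to M.
With M < U: D < J < A < X < E < K < V < F < M < U.
With U < S: D < J < A < X < E < K < V < F < M < U < S.
With S < R: D < J < A < X < E < K < V < F < M < U < S < R.
So D < R; D is the smaller of the two.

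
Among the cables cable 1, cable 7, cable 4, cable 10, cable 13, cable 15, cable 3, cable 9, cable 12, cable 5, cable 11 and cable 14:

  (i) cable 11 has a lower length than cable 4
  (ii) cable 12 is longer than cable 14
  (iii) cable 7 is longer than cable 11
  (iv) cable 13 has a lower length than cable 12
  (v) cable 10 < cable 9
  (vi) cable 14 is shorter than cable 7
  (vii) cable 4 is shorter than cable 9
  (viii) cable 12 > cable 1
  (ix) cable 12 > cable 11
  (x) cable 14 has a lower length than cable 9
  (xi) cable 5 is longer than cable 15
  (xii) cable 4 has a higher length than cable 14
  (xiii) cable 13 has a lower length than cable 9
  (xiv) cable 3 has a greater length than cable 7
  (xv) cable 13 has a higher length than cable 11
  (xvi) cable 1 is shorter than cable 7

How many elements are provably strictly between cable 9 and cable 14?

1

The relations place cable 14 below cable 9. An element lies strictly between them when it is forced above cable 14 and also forced below cable 9.
Above cable 14: {cable 7, cable 12, cable 4, cable 3}. Below cable 9: {cable 11, cable 13, cable 10, cable 4}.
Intersection: {cable 4} — 1.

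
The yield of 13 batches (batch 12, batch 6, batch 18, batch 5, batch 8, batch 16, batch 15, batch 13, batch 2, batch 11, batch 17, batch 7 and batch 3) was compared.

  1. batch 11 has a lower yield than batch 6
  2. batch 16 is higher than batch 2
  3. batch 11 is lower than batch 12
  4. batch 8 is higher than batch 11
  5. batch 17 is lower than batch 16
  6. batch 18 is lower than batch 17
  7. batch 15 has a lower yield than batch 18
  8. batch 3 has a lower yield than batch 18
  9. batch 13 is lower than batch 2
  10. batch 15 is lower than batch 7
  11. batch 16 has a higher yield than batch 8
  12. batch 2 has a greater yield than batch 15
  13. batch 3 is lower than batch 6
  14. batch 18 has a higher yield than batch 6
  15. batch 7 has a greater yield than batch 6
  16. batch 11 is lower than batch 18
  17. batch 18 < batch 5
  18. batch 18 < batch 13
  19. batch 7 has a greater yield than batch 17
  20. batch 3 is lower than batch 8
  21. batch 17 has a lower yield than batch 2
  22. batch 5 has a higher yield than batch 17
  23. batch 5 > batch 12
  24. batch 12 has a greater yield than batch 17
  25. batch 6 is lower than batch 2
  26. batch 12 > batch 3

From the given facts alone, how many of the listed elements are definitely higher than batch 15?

From batch 15 the given relations immediately reach batch 18, batch 2, batch 7.
From those, batch 13, batch 17, batch 16, batch 5 — 7 in total.
From those, batch 12 — 8 in total.
No other element is forced above batch 15 by the given relations, so the count is 8.

8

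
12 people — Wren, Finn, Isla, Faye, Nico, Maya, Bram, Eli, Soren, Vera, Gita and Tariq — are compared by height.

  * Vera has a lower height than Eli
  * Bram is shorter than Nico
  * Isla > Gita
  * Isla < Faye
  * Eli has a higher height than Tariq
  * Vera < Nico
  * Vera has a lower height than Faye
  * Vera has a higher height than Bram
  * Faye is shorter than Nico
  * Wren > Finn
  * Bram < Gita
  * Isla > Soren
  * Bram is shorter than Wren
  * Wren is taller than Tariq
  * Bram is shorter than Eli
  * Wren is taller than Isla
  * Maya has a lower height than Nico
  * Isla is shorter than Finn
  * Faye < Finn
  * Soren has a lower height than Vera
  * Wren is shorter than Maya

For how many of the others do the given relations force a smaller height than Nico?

10

From Nico the given relations immediately reach Bram, Vera, Faye, Maya.
From those, Soren, Isla, Wren — 7 in total.
From those, Gita, Tariq, Finn — 10 in total.
Nothing else is reachable below Nico; 10 in all.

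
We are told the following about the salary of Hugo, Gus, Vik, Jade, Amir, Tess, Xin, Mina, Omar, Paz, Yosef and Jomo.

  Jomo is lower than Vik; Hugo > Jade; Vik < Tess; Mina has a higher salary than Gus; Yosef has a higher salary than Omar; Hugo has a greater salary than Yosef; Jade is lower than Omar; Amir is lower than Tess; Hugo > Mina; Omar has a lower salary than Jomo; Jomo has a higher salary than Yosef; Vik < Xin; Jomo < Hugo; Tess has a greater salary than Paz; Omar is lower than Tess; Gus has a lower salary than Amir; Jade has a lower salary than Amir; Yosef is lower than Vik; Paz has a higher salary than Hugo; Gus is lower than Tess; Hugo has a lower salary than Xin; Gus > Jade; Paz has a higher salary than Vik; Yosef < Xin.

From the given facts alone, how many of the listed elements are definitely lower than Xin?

8

Directly below Xin: Yosef, Vik, Hugo.
One step further: Jade, Mina, Omar, Jomo (7 so far).
One step further: Gus (8 so far).
Nothing else is reachable below Xin; 8 in all.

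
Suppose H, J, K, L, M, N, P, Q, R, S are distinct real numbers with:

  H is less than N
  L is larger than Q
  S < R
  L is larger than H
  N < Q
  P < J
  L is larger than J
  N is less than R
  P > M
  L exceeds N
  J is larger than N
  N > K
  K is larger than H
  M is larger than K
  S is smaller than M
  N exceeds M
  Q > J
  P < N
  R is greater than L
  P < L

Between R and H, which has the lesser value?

H

H < K and K < M give H < M.
Then M < P extends the chain to P.
With P < N: H < K < M < P < N.
With N < L: H < K < M < P < N < L.
Then L < R extends the chain to R.
So H < R; H is the smaller of the two.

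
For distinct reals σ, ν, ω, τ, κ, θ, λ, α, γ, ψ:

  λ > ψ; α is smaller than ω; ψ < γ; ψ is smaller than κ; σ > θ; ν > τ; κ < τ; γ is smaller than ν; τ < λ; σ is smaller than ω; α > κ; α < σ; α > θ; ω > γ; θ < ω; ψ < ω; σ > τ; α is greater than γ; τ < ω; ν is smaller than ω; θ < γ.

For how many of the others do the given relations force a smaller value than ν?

5

The elements the relations force below ν are ψ, κ, θ, τ, γ — no chain reaches any other.
That is 5.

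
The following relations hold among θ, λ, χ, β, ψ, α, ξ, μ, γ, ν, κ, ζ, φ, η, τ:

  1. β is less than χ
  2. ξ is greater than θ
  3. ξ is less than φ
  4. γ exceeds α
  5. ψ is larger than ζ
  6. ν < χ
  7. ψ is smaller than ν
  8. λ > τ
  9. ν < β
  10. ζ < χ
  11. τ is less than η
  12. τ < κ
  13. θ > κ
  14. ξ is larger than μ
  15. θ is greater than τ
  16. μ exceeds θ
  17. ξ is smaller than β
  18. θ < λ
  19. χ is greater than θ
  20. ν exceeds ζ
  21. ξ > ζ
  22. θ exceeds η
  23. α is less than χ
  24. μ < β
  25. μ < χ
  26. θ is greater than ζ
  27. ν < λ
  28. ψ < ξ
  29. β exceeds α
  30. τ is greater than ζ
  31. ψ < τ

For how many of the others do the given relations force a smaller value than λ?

7

Directly below λ: τ, θ, ν.
One step further: ζ, ψ, η, κ (7 so far).
No other element is forced below λ by the given relations, so the count is 7.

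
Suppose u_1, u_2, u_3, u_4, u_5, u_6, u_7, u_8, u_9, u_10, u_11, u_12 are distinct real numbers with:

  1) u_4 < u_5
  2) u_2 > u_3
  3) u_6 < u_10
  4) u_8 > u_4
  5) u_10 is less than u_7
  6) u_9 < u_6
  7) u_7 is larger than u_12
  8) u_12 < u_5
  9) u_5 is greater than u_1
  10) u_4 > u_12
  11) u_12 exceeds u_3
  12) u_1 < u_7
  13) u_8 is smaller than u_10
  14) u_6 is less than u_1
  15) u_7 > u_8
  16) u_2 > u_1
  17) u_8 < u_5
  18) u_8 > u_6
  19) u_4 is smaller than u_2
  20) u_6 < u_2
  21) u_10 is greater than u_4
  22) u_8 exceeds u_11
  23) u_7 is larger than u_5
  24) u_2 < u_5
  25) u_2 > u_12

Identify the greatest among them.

u_7

u_9 is not greatest since u_9 < u_6; u_11 is not greatest since u_11 < u_8; u_6 is not greatest since u_6 < u_2; u_1 is not greatest since u_1 < u_5; u_3 is not greatest since u_3 < u_12; u_12 is not greatest since u_12 < u_5; u_4 is not greatest since u_4 < u_2; u_8 is not greatest since u_8 < u_5; u_2 is not greatest since u_2 < u_5; u_10 is not greatest since u_10 < u_7; u_5 is not greatest since u_5 < u_7.
Only u_7 has nothing above it, so u_7 is the greatest.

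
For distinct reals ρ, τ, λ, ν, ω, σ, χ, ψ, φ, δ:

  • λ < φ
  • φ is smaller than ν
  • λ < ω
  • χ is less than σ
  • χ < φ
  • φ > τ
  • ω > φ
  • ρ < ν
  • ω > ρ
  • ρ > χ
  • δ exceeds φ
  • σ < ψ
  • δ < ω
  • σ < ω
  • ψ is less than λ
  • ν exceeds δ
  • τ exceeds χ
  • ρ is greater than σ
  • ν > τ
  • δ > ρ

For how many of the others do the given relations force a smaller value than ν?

8

Directly below ν: τ, φ, ρ, δ.
One step further: χ, σ, λ (7 so far).
One step further: ψ (8 so far).
No other element is forced below ν by the given relations, so the count is 8.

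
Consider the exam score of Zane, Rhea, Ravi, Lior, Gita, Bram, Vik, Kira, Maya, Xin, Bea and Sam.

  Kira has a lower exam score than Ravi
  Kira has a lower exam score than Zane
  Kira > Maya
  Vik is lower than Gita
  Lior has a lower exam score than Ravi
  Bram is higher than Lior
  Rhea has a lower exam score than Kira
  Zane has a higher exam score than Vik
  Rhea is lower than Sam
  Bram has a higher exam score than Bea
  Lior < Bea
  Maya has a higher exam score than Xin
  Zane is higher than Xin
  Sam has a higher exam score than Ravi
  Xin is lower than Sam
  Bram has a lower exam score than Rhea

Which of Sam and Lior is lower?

Chaining the given relations: Lior < Bea < Bram < Rhea < Kira < Ravi < Sam.
So Lior < Sam; Lior is the lower of the two.

Lior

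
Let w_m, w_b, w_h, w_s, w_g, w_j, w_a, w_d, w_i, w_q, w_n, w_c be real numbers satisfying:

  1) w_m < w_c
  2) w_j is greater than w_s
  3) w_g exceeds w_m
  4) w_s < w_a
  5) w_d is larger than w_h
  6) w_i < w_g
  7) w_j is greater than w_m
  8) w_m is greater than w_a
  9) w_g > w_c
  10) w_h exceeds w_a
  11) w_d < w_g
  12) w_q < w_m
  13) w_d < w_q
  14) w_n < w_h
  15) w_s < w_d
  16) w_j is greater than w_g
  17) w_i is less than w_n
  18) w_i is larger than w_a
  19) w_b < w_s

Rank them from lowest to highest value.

Nothing is placed below w_b, so it is least; from there w_b < w_s; w_s < w_a; w_a < w_i; w_i < w_n; w_n < w_h; w_h < w_d; w_d < w_q; w_q < w_m; w_m < w_c; w_c < w_g; w_g < w_j, each given directly.

w_b < w_s < w_a < w_i < w_n < w_h < w_d < w_q < w_m < w_c < w_g < w_j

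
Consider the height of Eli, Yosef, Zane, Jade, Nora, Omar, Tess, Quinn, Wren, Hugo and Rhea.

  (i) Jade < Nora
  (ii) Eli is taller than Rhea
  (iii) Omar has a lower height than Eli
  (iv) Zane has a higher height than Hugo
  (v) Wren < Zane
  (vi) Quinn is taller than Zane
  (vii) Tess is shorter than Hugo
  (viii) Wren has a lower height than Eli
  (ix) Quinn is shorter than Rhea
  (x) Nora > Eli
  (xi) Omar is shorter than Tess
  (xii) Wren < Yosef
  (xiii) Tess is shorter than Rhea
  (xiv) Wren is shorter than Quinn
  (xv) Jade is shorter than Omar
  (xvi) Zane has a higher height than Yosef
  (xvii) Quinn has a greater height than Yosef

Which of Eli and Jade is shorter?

Jade

Link the given pairs in sequence: Jade < Omar; Omar < Tess; Tess < Hugo; Hugo < Zane; Zane < Quinn; Quinn < Rhea; Rhea < Eli.
Chaining these gives Jade < Omar < Tess < Hugo < Zane < Quinn < Rhea < Eli.
So Jade < Eli; Jade is the shorter of the two.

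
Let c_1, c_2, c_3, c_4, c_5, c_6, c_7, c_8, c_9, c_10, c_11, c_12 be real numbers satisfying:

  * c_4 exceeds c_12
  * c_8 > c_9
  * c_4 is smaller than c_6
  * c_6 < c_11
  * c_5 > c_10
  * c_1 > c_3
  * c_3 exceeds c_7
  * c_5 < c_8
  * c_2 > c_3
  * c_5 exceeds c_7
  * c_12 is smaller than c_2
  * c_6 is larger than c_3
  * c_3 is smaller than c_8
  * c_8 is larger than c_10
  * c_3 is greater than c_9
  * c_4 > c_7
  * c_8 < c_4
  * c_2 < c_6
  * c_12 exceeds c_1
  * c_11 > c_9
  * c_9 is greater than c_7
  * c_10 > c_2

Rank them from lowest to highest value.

c_7 < c_9 < c_3 < c_1 < c_12 < c_2 < c_10 < c_5 < c_8 < c_4 < c_6 < c_11

Nothing is placed below c_7, so it is least; from there c_7 < c_9; c_9 < c_3; c_3 < c_1; c_1 < c_12; c_12 < c_2; c_2 < c_10; c_10 < c_5; c_5 < c_8; c_8 < c_4; c_4 < c_6; c_6 < c_11, each given directly.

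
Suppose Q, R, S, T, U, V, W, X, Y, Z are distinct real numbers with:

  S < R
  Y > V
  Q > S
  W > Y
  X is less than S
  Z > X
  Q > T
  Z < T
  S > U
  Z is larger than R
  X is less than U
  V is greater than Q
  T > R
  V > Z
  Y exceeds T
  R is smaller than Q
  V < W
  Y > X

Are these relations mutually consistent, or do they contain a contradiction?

consistent

The single ordering X < U < S < R < Z < T < Q < V < Y < W satisfies every listed relation, so no contradiction arises.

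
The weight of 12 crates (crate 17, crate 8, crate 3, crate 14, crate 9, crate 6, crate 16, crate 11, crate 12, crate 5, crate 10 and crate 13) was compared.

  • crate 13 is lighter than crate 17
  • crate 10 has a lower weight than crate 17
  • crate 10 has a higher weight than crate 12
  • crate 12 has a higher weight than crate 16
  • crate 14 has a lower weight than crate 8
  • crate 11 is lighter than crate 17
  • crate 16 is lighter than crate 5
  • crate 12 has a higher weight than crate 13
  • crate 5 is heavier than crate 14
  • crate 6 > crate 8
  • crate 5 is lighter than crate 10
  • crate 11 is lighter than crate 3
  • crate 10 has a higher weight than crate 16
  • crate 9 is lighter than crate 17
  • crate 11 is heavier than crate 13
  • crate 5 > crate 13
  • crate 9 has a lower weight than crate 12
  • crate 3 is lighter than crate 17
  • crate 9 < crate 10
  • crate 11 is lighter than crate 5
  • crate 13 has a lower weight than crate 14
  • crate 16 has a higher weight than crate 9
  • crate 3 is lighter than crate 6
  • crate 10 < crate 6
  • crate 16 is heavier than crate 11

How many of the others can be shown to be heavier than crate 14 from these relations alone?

Directly above crate 14: crate 8, crate 5.
One step further: crate 10, crate 6 (4 so far).
One step further: crate 17 (5 so far).
No other element is forced above crate 14 by the given relations, so the count is 5.

5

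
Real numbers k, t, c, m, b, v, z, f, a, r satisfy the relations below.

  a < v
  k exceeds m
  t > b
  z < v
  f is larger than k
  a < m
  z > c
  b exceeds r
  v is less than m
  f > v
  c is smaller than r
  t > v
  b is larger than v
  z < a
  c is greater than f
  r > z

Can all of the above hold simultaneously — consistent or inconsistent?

We have c < z stated directly, yet also z < a < v < m < k < f < c by chaining the others — so z < c. Contradiction.

inconsistent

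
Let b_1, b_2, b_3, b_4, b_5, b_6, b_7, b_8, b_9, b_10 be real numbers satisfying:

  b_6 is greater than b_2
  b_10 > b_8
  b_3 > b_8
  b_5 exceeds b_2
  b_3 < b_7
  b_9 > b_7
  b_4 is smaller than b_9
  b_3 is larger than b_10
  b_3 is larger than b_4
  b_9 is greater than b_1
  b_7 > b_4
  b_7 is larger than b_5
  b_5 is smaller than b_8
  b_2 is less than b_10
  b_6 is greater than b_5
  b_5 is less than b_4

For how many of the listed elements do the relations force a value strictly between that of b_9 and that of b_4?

The relations place b_4 below b_9. An element lies strictly between them when it is forced above b_4 and also forced below b_9.
Above b_4: {b_3, b_7}. Below b_9: {b_2, b_5, b_8, b_10, b_3, b_1, b_7}.
Intersection: {b_3, b_7} — 2.

2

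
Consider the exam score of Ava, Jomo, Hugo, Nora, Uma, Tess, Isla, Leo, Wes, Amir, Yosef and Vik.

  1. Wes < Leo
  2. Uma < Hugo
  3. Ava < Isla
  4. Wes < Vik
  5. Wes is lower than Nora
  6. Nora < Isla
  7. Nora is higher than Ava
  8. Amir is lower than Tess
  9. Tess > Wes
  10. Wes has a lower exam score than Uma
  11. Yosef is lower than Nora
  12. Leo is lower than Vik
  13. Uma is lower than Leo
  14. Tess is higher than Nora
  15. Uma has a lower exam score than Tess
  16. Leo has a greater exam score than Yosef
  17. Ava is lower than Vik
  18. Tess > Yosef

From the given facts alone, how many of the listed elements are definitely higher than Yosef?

5

The elements the relations force above Yosef are Leo, Nora, Isla, Vik, Tess — no chain reaches any other.
That is 5.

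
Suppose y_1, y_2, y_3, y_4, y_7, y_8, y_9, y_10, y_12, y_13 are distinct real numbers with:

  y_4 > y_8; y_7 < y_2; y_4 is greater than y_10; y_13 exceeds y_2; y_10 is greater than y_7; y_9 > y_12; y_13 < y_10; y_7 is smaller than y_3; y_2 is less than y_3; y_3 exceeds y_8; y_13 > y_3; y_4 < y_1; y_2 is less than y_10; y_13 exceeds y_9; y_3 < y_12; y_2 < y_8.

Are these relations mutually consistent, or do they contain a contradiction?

Every relation is compatible with y_7 < y_2 < y_8 < y_3 < y_12 < y_9 < y_13 < y_10 < y_4 < y_1; the set is consistent.

consistent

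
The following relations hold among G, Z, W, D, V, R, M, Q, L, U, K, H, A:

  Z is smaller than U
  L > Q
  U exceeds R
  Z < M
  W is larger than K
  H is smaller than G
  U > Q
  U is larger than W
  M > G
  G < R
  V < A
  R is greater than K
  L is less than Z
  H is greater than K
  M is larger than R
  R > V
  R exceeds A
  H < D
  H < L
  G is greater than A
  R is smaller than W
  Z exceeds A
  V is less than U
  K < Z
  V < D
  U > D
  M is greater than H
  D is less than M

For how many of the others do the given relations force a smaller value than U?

11

The elements the relations force below U are V, Q, K, H, A, G, L, D, R, Z, W — no chain reaches any other.
That is 11.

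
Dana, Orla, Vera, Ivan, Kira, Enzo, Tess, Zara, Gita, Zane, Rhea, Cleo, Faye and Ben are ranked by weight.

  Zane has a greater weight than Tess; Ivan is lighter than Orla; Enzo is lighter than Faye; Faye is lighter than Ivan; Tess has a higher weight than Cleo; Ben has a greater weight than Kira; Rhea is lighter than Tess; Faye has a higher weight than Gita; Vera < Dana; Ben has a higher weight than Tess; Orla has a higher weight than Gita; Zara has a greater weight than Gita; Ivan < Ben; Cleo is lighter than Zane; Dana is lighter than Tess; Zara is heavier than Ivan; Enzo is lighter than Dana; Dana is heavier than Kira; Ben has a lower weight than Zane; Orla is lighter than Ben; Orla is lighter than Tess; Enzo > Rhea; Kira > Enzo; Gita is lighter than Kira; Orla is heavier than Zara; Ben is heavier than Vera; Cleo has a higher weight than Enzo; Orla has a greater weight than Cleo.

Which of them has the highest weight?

Rhea is not greatest since Rhea < Tess; Enzo is not greatest since Enzo < Dana; Gita is not greatest since Gita < Kira; Vera is not greatest since Vera < Dana; Faye is not greatest since Faye < Ivan; Kira is not greatest since Kira < Dana; Dana is not greatest since Dana < Tess; Ivan is not greatest since Ivan < Orla; Zara is not greatest since Zara < Orla; Cleo is not greatest since Cleo < Tess; Orla is not greatest since Orla < Ben; Tess is not greatest since Tess < Zane; Ben is not greatest since Ben < Zane.
Only Zane has nothing above it, so Zane is the highest weight.

Zane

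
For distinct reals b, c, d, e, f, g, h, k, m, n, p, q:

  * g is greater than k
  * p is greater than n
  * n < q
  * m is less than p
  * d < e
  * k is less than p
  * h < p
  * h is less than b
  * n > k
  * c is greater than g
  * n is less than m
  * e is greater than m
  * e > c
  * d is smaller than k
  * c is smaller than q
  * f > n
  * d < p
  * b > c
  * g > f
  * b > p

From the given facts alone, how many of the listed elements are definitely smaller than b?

9

From b the given relations immediately reach h, c, p.
From those, d, k, n, m, g — 8 in total.
From those, f — 9 in total.
No other element is forced below b by the given relations, so the count is 9.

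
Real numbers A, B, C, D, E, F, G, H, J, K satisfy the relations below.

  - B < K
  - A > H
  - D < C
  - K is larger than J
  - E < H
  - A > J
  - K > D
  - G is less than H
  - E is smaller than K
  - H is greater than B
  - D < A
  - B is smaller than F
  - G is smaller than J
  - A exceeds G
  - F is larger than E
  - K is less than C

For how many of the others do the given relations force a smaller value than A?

From A the given relations immediately reach G, J, H, D.
From those, E, B — 6 in total.
No other element is forced below A by the given relations, so the count is 6.

6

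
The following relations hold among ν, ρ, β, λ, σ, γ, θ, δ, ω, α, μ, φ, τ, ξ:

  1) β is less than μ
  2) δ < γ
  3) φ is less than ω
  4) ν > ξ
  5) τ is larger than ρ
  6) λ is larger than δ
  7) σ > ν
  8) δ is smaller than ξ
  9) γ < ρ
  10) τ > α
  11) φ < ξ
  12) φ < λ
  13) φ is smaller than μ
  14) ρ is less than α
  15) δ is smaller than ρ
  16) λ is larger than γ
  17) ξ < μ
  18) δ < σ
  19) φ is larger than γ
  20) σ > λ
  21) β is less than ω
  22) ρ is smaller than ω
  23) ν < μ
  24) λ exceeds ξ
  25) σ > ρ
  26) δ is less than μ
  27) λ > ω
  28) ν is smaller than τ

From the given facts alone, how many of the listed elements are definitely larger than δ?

11

From δ the given relations immediately reach γ, ξ, ρ, μ, λ, σ.
From those, φ, α, ν, τ, ω — 11 in total.
Nothing else is reachable above δ; 11 in all.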